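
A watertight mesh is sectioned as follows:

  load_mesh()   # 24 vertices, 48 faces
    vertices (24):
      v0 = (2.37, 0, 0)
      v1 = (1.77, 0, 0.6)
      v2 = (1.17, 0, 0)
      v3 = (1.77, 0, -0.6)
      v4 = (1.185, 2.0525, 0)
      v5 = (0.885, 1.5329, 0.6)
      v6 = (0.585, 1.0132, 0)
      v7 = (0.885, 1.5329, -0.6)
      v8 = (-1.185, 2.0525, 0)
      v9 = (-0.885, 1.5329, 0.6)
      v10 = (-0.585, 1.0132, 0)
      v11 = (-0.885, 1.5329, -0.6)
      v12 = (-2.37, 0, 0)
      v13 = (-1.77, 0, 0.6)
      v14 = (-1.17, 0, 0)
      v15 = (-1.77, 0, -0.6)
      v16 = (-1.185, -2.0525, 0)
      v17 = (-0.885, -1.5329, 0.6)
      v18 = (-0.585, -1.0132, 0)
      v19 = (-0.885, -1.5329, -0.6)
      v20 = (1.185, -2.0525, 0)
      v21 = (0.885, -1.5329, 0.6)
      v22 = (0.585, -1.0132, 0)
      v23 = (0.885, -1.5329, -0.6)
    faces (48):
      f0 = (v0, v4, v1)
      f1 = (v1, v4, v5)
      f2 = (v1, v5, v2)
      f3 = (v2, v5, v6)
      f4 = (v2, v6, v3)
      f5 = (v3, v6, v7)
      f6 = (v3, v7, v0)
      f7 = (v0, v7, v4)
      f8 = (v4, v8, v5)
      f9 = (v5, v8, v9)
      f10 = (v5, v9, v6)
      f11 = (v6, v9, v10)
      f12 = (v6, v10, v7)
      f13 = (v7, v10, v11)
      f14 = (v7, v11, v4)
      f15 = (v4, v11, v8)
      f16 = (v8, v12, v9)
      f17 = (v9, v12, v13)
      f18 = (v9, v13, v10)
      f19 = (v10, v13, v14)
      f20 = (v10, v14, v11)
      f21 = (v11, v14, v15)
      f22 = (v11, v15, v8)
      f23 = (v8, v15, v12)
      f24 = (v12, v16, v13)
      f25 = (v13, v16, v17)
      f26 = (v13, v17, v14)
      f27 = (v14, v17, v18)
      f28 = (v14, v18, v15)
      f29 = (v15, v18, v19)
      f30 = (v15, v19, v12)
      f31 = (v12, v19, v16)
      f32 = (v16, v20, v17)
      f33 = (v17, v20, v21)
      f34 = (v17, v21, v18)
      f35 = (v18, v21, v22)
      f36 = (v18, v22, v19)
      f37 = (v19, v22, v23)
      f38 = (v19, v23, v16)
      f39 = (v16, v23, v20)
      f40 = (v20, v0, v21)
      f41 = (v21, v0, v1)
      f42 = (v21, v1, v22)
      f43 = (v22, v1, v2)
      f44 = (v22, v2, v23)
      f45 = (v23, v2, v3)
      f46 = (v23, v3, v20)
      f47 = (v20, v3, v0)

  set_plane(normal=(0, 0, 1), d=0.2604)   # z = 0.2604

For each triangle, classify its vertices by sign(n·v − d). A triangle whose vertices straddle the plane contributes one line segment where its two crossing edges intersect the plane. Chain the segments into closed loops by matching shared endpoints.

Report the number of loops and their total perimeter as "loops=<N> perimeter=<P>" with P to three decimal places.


loops=2 perimeter=21.240

Straddling triangles (24 of 48):
  (v0,v4,v1) [--+] → (1.43889, 1.16172, 0.2604)–(2.1096, 0, 0.2604)  len=1.3414
  (v1,v4,v5) [+-+] → (1.43889, 1.16172, 0.2604)–(1.0548, 1.82699, 0.2604)  len=0.7682
  (v1,v5,v2) [++-] → (1.04631, 0.665279, 0.2604)–(1.4304, 0, 0.2604)  len=0.7682
  (v2,v5,v6) [-+-] → (1.04631, 0.665279, 0.2604)–(0.7152, 1.23875, 0.2604)  len=0.6622
  (v4,v8,v5) [--+] → (-0.28662, 1.82699, 0.2604)–(1.0548, 1.82699, 0.2604)  len=1.3414
  (v5,v8,v9) [+-+] → (-0.28662, 1.82699, 0.2604)–(-1.0548, 1.82699, 0.2604)  len=0.7682
  (v5,v9,v6) [++-] → (-0.05298, 1.23875, 0.2604)–(0.7152, 1.23875, 0.2604)  len=0.7682
  (v6,v9,v10) [-+-] → (-0.05298, 1.23875, 0.2604)–(-0.7152, 1.23875, 0.2604)  len=0.6622
  (v8,v12,v9) [--+] → (-1.72551, 0.665279, 0.2604)–(-1.0548, 1.82699, 0.2604)  len=1.3414
  (v9,v12,v13) [+-+] → (-1.72551, 0.665279, 0.2604)–(-2.1096, 0, 0.2604)  len=0.7682
  (v9,v13,v10) [++-] → (-1.09929, 0.573471, 0.2604)–(-0.7152, 1.23875, 0.2604)  len=0.7682
  (v10,v13,v14) [-+-] → (-1.09929, 0.573471, 0.2604)–(-1.4304, 0, 0.2604)  len=0.6622
  (v12,v16,v13) [--+] → (-1.43889, -1.16172, 0.2604)–(-2.1096, 0, 0.2604)  len=1.3414
  (v13,v16,v17) [+-+] → (-1.43889, -1.16172, 0.2604)–(-1.0548, -1.82699, 0.2604)  len=0.7682
  (v13,v17,v14) [++-] → (-1.04631, -0.665279, 0.2604)–(-1.4304, 0, 0.2604)  len=0.7682
  (v14,v17,v18) [-+-] → (-1.04631, -0.665279, 0.2604)–(-0.7152, -1.23875, 0.2604)  len=0.6622
  (v16,v20,v17) [--+] → (0.28662, -1.82699, 0.2604)–(-1.0548, -1.82699, 0.2604)  len=1.3414
  (v17,v20,v21) [+-+] → (0.28662, -1.82699, 0.2604)–(1.0548, -1.82699, 0.2604)  len=0.7682
  (v17,v21,v18) [++-] → (0.05298, -1.23875, 0.2604)–(-0.7152, -1.23875, 0.2604)  len=0.7682
  (v18,v21,v22) [-+-] → (0.05298, -1.23875, 0.2604)–(0.7152, -1.23875, 0.2604)  len=0.6622
  (v20,v0,v21) [--+] → (1.72551, -0.665279, 0.2604)–(1.0548, -1.82699, 0.2604)  len=1.3414
  (v21,v0,v1) [+-+] → (1.72551, -0.665279, 0.2604)–(2.1096, 0, 0.2604)  len=0.7682
  (v21,v1,v22) [++-] → (1.09929, -0.573471, 0.2604)–(0.7152, -1.23875, 0.2604)  len=0.7682
  (v22,v1,v2) [-+-] → (1.09929, -0.573471, 0.2604)–(1.4304, 0, 0.2604)  len=0.6622

Chained into 2 loop(s):
  loop 1: 12 segments, perimeter = 12.6577
  loop 2: 12 segments, perimeter = 8.5824
Total perimeter = 21.240


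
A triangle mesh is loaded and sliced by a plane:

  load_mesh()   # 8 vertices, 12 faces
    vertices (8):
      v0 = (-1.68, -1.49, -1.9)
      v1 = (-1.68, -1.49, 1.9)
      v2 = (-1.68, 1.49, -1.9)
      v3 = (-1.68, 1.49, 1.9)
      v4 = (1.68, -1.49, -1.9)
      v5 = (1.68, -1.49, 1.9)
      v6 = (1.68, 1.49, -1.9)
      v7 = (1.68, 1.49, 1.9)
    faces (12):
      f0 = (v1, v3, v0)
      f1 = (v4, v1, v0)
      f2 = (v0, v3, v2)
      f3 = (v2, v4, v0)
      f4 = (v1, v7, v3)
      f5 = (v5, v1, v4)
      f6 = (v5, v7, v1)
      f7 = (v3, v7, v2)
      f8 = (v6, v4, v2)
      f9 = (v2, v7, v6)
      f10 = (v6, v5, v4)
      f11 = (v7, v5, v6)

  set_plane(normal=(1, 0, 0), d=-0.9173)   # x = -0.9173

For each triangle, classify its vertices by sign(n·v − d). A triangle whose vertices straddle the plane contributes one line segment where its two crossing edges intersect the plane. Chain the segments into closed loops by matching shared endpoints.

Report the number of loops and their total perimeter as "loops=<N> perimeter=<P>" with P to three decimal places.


Straddling triangles (8 of 12):
  (v4,v1,v0) [+--] → (-0.9173, -1.49, 1.03742)–(-0.9173, -1.49, -1.9)  len=2.9374
  (v2,v4,v0) [-+-] → (-0.9173, 0.813558, -1.9)–(-0.9173, -1.49, -1.9)  len=2.3036
  (v1,v7,v3) [-+-] → (-0.9173, -0.813558, 1.9)–(-0.9173, 1.49, 1.9)  len=2.3036
  (v5,v1,v4) [+-+] → (-0.9173, -1.49, 1.9)–(-0.9173, -1.49, 1.03742)  len=0.8626
  (v5,v7,v1) [++-] → (-0.9173, -0.813558, 1.9)–(-0.9173, -1.49, 1.9)  len=0.6764
  (v3,v7,v2) [-+-] → (-0.9173, 1.49, 1.9)–(-0.9173, 1.49, -1.03742)  len=2.9374
  (v6,v4,v2) [++-] → (-0.9173, 0.813558, -1.9)–(-0.9173, 1.49, -1.9)  len=0.6764
  (v2,v7,v6) [-++] → (-0.9173, 1.49, -1.03742)–(-0.9173, 1.49, -1.9)  len=0.8626

Chained into 1 loop(s):
  loop 1: 8 segments, perimeter = 13.5600
Total perimeter = 13.560

loops=1 perimeter=13.560


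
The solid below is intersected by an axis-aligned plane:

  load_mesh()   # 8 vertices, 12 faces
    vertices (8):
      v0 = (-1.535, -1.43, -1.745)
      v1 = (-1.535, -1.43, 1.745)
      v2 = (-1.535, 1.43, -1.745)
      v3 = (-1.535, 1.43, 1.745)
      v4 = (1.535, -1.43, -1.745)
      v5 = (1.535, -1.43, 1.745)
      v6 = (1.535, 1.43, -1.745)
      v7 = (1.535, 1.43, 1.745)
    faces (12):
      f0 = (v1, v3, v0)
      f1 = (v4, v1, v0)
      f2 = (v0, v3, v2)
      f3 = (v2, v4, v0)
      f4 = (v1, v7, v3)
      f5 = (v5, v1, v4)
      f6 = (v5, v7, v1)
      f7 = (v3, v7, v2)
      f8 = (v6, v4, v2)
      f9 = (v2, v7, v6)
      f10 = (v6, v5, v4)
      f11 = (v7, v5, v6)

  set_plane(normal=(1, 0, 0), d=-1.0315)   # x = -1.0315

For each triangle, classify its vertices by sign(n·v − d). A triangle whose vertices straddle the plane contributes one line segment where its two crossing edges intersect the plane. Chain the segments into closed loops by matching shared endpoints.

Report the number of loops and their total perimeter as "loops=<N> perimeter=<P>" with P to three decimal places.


loops=1 perimeter=12.700

Straddling triangles (8 of 12):
  (v4,v1,v0) [+--] → (-1.0315, -1.43, 1.17262)–(-1.0315, -1.43, -1.745)  len=2.9176
  (v2,v4,v0) [-+-] → (-1.0315, 0.960941, -1.745)–(-1.0315, -1.43, -1.745)  len=2.3909
  (v1,v7,v3) [-+-] → (-1.0315, -0.960941, 1.745)–(-1.0315, 1.43, 1.745)  len=2.3909
  (v5,v1,v4) [+-+] → (-1.0315, -1.43, 1.745)–(-1.0315, -1.43, 1.17262)  len=0.5724
  (v5,v7,v1) [++-] → (-1.0315, -0.960941, 1.745)–(-1.0315, -1.43, 1.745)  len=0.4691
  (v3,v7,v2) [-+-] → (-1.0315, 1.43, 1.745)–(-1.0315, 1.43, -1.17262)  len=2.9176
  (v6,v4,v2) [++-] → (-1.0315, 0.960941, -1.745)–(-1.0315, 1.43, -1.745)  len=0.4691
  (v2,v7,v6) [-++] → (-1.0315, 1.43, -1.17262)–(-1.0315, 1.43, -1.745)  len=0.5724

Chained into 1 loop(s):
  loop 1: 8 segments, perimeter = 12.7000
Total perimeter = 12.700


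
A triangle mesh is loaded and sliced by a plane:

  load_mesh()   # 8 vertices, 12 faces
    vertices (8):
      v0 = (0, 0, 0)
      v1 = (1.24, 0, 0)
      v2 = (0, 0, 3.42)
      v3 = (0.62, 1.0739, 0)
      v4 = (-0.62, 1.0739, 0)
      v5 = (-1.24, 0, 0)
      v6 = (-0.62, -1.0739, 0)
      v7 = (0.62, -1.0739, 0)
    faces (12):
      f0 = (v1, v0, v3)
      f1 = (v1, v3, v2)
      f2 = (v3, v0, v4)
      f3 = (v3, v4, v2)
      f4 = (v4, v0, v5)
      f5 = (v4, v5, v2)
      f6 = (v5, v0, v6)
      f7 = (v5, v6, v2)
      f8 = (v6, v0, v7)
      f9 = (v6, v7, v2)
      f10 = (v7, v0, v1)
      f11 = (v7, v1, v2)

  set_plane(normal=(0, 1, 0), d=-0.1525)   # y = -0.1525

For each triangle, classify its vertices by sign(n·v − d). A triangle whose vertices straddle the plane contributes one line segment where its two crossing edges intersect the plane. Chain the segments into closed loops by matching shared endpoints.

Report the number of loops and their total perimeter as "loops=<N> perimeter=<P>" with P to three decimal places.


Straddling triangles (6 of 12):
  (v5,v0,v6) [++-] → (-0.0880436, -0.1525, 0)–(-1.15196, -0.1525, 0)  len=1.0639
  (v5,v6,v2) [+-+] → (-1.15196, -0.1525, 0)–(-0.0880436, -0.1525, 2.93434)  len=3.1213
  (v6,v0,v7) [-+-] → (-0.0880436, -0.1525, 0)–(0.0880436, -0.1525, 0)  len=0.1761
  (v6,v7,v2) [--+] → (0.0880436, -0.1525, 2.93434)–(-0.0880436, -0.1525, 2.93434)  len=0.1761
  (v7,v0,v1) [-++] → (0.0880436, -0.1525, 0)–(1.15196, -0.1525, 0)  len=1.0639
  (v7,v1,v2) [-++] → (1.15196, -0.1525, 0)–(0.0880436, -0.1525, 2.93434)  len=3.1213

Chained into 1 loop(s):
  loop 1: 6 segments, perimeter = 8.7225
Total perimeter = 8.723

loops=1 perimeter=8.723


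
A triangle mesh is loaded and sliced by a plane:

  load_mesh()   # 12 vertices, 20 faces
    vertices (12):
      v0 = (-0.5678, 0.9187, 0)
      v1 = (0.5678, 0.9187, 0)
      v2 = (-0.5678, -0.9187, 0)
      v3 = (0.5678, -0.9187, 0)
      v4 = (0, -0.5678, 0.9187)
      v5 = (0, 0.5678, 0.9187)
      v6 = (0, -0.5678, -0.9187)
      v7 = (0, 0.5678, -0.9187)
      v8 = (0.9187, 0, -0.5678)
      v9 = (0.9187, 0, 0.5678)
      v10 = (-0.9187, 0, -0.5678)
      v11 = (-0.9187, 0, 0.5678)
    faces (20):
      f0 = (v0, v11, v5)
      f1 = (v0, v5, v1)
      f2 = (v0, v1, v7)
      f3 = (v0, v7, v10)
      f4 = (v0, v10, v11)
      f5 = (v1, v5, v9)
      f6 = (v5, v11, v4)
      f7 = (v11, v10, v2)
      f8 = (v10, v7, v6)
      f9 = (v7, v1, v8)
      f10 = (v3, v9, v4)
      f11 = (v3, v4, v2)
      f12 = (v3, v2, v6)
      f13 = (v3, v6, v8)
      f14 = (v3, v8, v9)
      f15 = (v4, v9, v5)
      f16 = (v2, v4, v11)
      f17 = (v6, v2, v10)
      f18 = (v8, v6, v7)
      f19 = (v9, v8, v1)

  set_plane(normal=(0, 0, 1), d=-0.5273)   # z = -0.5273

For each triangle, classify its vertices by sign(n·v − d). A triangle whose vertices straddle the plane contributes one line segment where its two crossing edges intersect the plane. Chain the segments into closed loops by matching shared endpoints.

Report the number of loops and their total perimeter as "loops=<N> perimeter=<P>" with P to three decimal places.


Straddling triangles (10 of 20):
  (v0,v1,v7) [++-] → (0.241904, 0.717296, -0.5273)–(-0.241904, 0.717296, -0.5273)  len=0.4838
  (v0,v7,v10) [+--] → (-0.241904, 0.717296, -0.5273)–(-0.893671, 0.065529, -0.5273)  len=0.9217
  (v0,v10,v11) [+-+] → (-0.893671, 0.065529, -0.5273)–(-0.9187, 0, -0.5273)  len=0.0701
  (v11,v10,v2) [+-+] → (-0.9187, 0, -0.5273)–(-0.893671, -0.065529, -0.5273)  len=0.0701
  (v7,v1,v8) [-+-] → (0.241904, 0.717296, -0.5273)–(0.893671, 0.065529, -0.5273)  len=0.9217
  (v3,v2,v6) [++-] → (-0.241904, -0.717296, -0.5273)–(0.241904, -0.717296, -0.5273)  len=0.4838
  (v3,v6,v8) [+--] → (0.241904, -0.717296, -0.5273)–(0.893671, -0.065529, -0.5273)  len=0.9217
  (v3,v8,v9) [+-+] → (0.893671, -0.065529, -0.5273)–(0.9187, 0, -0.5273)  len=0.0701
  (v6,v2,v10) [-+-] → (-0.241904, -0.717296, -0.5273)–(-0.893671, -0.065529, -0.5273)  len=0.9217
  (v9,v8,v1) [+-+] → (0.9187, 0, -0.5273)–(0.893671, 0.065529, -0.5273)  len=0.0701

Chained into 1 loop(s):
  loop 1: 10 segments, perimeter = 4.9352
Total perimeter = 4.935

loops=1 perimeter=4.935


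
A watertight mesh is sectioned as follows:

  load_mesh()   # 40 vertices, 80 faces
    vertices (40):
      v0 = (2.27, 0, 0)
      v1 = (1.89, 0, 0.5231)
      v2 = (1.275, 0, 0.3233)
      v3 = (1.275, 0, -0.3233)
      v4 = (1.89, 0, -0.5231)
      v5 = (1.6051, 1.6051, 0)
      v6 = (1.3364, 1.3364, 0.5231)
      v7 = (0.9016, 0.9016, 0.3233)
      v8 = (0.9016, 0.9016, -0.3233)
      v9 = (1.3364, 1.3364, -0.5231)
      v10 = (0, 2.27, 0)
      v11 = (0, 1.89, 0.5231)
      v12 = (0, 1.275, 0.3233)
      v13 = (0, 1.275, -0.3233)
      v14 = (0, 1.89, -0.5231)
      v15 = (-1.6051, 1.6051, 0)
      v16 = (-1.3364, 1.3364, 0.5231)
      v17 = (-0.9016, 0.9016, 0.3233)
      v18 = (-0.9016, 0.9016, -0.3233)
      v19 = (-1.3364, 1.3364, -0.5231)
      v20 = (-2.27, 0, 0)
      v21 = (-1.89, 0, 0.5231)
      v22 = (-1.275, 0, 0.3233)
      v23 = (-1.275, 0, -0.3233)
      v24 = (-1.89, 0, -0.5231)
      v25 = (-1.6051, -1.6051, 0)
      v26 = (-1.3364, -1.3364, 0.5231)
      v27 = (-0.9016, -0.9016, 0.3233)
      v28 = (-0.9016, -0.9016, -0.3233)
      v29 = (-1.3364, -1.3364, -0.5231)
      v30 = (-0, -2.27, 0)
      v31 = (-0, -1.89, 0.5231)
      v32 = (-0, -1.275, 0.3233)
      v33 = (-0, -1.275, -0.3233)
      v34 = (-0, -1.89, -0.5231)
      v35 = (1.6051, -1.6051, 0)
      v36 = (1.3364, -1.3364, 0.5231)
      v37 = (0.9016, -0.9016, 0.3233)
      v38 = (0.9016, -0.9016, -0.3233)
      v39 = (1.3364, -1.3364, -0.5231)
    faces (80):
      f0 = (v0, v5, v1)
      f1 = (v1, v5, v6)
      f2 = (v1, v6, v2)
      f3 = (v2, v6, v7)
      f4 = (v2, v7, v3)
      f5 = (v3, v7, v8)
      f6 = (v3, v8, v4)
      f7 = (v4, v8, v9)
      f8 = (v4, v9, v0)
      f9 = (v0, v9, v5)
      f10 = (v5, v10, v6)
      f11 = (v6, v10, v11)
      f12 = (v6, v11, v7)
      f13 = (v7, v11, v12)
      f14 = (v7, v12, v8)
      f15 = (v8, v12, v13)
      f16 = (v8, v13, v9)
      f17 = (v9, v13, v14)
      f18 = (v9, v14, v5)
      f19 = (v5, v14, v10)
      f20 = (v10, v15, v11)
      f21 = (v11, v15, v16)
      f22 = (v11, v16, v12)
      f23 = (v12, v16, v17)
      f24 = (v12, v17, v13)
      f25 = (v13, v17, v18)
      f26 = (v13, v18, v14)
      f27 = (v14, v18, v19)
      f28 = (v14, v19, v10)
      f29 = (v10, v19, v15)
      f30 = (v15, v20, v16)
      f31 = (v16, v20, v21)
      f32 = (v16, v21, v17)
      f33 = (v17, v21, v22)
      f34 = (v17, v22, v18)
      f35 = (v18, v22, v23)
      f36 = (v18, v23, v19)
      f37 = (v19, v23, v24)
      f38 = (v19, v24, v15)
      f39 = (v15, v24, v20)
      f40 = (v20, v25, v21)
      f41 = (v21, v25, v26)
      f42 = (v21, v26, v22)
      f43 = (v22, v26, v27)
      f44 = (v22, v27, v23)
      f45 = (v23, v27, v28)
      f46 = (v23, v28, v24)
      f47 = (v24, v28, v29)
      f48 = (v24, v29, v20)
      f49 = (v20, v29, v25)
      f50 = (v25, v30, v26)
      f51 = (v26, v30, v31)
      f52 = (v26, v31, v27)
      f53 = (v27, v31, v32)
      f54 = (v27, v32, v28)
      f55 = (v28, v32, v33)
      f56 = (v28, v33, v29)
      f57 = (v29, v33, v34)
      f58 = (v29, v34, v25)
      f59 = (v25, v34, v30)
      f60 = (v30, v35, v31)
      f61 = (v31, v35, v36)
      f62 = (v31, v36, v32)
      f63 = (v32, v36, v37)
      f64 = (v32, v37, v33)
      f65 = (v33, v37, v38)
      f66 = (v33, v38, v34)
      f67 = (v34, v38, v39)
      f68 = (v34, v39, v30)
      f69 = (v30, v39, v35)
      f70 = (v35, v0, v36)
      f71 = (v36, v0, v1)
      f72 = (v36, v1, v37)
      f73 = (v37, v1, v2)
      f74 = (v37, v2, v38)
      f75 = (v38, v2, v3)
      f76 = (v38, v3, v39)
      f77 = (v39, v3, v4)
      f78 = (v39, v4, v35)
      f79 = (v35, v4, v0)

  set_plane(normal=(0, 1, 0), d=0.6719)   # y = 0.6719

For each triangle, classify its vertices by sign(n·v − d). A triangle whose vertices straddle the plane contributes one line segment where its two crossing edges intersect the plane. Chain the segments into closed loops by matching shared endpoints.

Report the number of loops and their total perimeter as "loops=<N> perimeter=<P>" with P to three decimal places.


Straddling triangles (20 of 80):
  (v0,v5,v1) [-+-] → (1.99167, 0.6719, 0)–(1.77074, 0.6719, 0.304129)  len=0.3759
  (v1,v5,v6) [-++] → (1.77074, 0.6719, 0.304129)–(1.61167, 0.6719, 0.5231)  len=0.2707
  (v1,v6,v2) [-+-] → (1.61167, 0.6719, 0.5231)–(1.30587, 0.6719, 0.423753)  len=0.3215
  (v2,v6,v7) [-++] → (1.30587, 0.6719, 0.423753)–(0.996731, 0.6719, 0.3233)  len=0.3251
  (v2,v7,v3) [-+-] → (0.996731, 0.6719, 0.3233)–(0.996731, 0.6719, 0.158566)  len=0.1647
  (v3,v7,v8) [-++] → (0.996731, 0.6719, 0.158566)–(0.996731, 0.6719, -0.3233)  len=0.4819
  (v3,v8,v4) [-+-] → (0.996731, 0.6719, -0.3233)–(1.15341, 0.6719, -0.374203)  len=0.1647
  (v4,v8,v9) [-++] → (1.15341, 0.6719, -0.374203)–(1.61167, 0.6719, -0.5231)  len=0.4818
  (v4,v9,v0) [-+-] → (1.61167, 0.6719, -0.5231)–(1.80062, 0.6719, -0.262998)  len=0.3215
  (v0,v9,v5) [-++] → (1.80062, 0.6719, -0.262998)–(1.99167, 0.6719, 0)  len=0.3251
  (v15,v20,v16) [+-+] → (-1.99167, 0.6719, 0)–(-1.80062, 0.6719, 0.262998)  len=0.3251
  (v16,v20,v21) [+--] → (-1.80062, 0.6719, 0.262998)–(-1.61167, 0.6719, 0.5231)  len=0.3215
  (v16,v21,v17) [+-+] → (-1.61167, 0.6719, 0.5231)–(-1.15341, 0.6719, 0.374203)  len=0.4818
  (v17,v21,v22) [+--] → (-1.15341, 0.6719, 0.374203)–(-0.996731, 0.6719, 0.3233)  len=0.1647
  (v17,v22,v18) [+-+] → (-0.996731, 0.6719, 0.3233)–(-0.996731, 0.6719, -0.158566)  len=0.4819
  (v18,v22,v23) [+--] → (-0.996731, 0.6719, -0.158566)–(-0.996731, 0.6719, -0.3233)  len=0.1647
  (v18,v23,v19) [+-+] → (-0.996731, 0.6719, -0.3233)–(-1.30587, 0.6719, -0.423753)  len=0.3251
  (v19,v23,v24) [+--] → (-1.30587, 0.6719, -0.423753)–(-1.61167, 0.6719, -0.5231)  len=0.3215
  (v19,v24,v15) [+-+] → (-1.61167, 0.6719, -0.5231)–(-1.77074, 0.6719, -0.304129)  len=0.2707
  (v15,v24,v20) [+--] → (-1.77074, 0.6719, -0.304129)–(-1.99167, 0.6719, 0)  len=0.3759

Chained into 2 loop(s):
  loop 1: 10 segments, perimeter = 3.2329
  loop 2: 10 segments, perimeter = 3.2329
Total perimeter = 6.466

loops=2 perimeter=6.466


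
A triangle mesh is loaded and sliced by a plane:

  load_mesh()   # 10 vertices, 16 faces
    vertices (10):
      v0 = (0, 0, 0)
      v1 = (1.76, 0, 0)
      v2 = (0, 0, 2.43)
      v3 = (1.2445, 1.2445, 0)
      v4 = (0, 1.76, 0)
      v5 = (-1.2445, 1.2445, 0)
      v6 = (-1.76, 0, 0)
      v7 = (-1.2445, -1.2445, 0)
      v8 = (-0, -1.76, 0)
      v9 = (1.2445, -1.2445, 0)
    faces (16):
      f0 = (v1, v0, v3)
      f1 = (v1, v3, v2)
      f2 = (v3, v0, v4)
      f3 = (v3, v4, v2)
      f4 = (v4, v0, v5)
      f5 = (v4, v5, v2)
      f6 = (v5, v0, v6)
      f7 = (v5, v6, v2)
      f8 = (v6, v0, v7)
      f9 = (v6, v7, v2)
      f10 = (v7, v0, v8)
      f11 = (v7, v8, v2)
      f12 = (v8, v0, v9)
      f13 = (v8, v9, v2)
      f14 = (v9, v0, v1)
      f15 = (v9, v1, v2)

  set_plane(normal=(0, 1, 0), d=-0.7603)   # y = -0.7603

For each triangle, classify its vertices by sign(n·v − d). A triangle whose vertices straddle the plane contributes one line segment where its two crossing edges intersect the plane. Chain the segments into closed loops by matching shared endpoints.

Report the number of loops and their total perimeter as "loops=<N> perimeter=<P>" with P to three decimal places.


Straddling triangles (8 of 16):
  (v6,v0,v7) [++-] → (-0.7603, -0.7603, 0)–(-1.44507, -0.7603, 0)  len=0.6848
  (v6,v7,v2) [+-+] → (-1.44507, -0.7603, 0)–(-0.7603, -0.7603, 0.945445)  len=1.1674
  (v7,v0,v8) [-+-] → (-0.7603, -0.7603, 0)–(0, -0.7603, 0)  len=0.7603
  (v7,v8,v2) [--+] → (0, -0.7603, 1.38027)–(-0.7603, -0.7603, 0.945445)  len=0.8759
  (v8,v0,v9) [-+-] → (0, -0.7603, 0)–(0.7603, -0.7603, 0)  len=0.7603
  (v8,v9,v2) [--+] → (0.7603, -0.7603, 0.945445)–(0, -0.7603, 1.38027)  len=0.8759
  (v9,v0,v1) [-++] → (0.7603, -0.7603, 0)–(1.44507, -0.7603, 0)  len=0.6848
  (v9,v1,v2) [-++] → (1.44507, -0.7603, 0)–(0.7603, -0.7603, 0.945445)  len=1.1674

Chained into 1 loop(s):
  loop 1: 8 segments, perimeter = 6.9766
Total perimeter = 6.977

loops=1 perimeter=6.977


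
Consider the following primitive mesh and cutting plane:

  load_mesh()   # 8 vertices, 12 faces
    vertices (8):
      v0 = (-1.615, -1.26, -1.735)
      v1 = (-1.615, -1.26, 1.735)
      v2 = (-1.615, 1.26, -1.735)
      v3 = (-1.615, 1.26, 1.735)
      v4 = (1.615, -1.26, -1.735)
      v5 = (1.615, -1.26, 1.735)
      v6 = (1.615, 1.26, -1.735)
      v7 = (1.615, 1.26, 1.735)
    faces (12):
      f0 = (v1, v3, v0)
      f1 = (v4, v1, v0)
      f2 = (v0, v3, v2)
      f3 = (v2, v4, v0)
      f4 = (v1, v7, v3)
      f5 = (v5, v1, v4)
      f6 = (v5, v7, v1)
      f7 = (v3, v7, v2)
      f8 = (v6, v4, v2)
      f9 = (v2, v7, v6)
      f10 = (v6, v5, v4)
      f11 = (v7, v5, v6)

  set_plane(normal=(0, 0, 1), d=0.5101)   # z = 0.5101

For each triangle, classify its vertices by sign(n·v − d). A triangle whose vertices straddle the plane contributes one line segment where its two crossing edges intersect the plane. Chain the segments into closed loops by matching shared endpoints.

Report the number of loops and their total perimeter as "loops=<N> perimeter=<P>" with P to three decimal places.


Straddling triangles (8 of 12):
  (v1,v3,v0) [++-] → (-1.615, 0.370447, 0.5101)–(-1.615, -1.26, 0.5101)  len=1.6304
  (v4,v1,v0) [-+-] → (-0.474819, -1.26, 0.5101)–(-1.615, -1.26, 0.5101)  len=1.1402
  (v0,v3,v2) [-+-] → (-1.615, 0.370447, 0.5101)–(-1.615, 1.26, 0.5101)  len=0.8896
  (v5,v1,v4) [++-] → (-0.474819, -1.26, 0.5101)–(1.615, -1.26, 0.5101)  len=2.0898
  (v3,v7,v2) [++-] → (0.474819, 1.26, 0.5101)–(-1.615, 1.26, 0.5101)  len=2.0898
  (v2,v7,v6) [-+-] → (0.474819, 1.26, 0.5101)–(1.615, 1.26, 0.5101)  len=1.1402
  (v6,v5,v4) [-+-] → (1.615, -0.370447, 0.5101)–(1.615, -1.26, 0.5101)  len=0.8896
  (v7,v5,v6) [++-] → (1.615, -0.370447, 0.5101)–(1.615, 1.26, 0.5101)  len=1.6304

Chained into 1 loop(s):
  loop 1: 8 segments, perimeter = 11.5000
Total perimeter = 11.500

loops=1 perimeter=11.500


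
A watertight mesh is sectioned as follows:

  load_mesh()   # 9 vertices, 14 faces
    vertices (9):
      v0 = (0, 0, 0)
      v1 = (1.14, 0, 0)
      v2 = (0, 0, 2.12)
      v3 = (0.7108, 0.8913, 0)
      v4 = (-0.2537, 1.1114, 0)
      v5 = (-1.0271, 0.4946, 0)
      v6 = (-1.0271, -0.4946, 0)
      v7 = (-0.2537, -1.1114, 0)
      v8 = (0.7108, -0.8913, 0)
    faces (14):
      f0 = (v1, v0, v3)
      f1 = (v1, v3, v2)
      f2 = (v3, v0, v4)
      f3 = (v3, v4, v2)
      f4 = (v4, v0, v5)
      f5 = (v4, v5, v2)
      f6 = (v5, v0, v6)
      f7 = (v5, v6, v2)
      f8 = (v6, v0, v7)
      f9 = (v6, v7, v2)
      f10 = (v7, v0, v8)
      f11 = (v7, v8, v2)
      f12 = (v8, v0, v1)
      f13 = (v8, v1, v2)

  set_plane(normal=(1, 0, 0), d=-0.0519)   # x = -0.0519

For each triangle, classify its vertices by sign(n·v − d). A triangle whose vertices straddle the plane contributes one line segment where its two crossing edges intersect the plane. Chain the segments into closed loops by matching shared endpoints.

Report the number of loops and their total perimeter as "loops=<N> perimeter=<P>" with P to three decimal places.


loops=1 perimeter=6.715

Straddling triangles (10 of 14):
  (v3,v0,v4) [++-] → (-0.0519, 0.227362, 0)–(-0.0519, 1.06535, 0)  len=0.8380
  (v3,v4,v2) [+-+] → (-0.0519, 1.06535, 0)–(-0.0519, 0.227362, 1.68631)  len=1.8830
  (v4,v0,v5) [-+-] → (-0.0519, 0.227362, 0)–(-0.0519, 0.0249924, 0)  len=0.2024
  (v4,v5,v2) [--+] → (-0.0519, 0.0249924, 2.01288)–(-0.0519, 0.227362, 1.68631)  len=0.3842
  (v5,v0,v6) [-+-] → (-0.0519, 0.0249924, 0)–(-0.0519, -0.0249924, 0)  len=0.0500
  (v5,v6,v2) [--+] → (-0.0519, -0.0249924, 2.01288)–(-0.0519, 0.0249924, 2.01288)  len=0.0500
  (v6,v0,v7) [-+-] → (-0.0519, -0.0249924, 0)–(-0.0519, -0.227362, 0)  len=0.2024
  (v6,v7,v2) [--+] → (-0.0519, -0.227362, 1.68631)–(-0.0519, -0.0249924, 2.01288)  len=0.3842
  (v7,v0,v8) [-++] → (-0.0519, -0.227362, 0)–(-0.0519, -1.06535, 0)  len=0.8380
  (v7,v8,v2) [-++] → (-0.0519, -1.06535, 0)–(-0.0519, -0.227362, 1.68631)  len=1.8830

Chained into 1 loop(s):
  loop 1: 10 segments, perimeter = 6.7151
Total perimeter = 6.715


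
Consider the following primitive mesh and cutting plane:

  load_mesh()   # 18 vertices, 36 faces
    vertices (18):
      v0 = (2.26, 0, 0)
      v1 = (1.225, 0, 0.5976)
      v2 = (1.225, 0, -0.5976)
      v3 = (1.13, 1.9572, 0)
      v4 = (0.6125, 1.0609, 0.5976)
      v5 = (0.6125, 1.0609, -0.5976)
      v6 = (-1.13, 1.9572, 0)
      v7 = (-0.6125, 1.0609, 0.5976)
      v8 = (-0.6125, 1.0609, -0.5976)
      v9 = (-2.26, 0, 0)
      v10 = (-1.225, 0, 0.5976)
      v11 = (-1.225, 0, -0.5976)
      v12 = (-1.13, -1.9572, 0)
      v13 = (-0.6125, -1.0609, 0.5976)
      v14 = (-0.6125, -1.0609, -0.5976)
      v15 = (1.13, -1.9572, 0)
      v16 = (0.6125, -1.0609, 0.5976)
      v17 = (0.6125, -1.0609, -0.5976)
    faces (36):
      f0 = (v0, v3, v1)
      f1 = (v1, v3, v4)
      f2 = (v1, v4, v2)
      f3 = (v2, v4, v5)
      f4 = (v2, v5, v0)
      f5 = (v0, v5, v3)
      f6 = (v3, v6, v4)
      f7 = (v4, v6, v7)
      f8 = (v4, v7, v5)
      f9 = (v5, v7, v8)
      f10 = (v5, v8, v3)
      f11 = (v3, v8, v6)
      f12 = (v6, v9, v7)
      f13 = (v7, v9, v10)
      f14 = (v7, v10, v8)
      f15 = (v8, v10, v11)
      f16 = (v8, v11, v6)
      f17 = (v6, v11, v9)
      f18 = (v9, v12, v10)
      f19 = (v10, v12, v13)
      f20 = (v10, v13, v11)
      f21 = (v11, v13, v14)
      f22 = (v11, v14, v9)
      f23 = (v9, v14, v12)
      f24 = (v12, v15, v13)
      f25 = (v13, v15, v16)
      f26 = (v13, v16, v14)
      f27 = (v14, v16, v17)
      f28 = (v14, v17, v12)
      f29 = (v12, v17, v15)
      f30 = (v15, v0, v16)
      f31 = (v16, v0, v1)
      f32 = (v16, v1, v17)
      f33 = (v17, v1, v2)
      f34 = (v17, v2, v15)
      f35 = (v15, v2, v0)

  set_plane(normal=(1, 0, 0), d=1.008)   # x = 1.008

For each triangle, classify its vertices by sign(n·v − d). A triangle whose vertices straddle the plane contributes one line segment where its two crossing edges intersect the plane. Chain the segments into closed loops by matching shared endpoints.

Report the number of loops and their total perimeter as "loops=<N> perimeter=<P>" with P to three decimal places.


Straddling triangles (16 of 36):
  (v1,v3,v4) [++-] → (1.008, 1.7459, 0.140883)–(1.008, 0.375862, 0.5976)  len=1.4442
  (v1,v4,v2) [+-+] → (1.008, 0.375862, 0.5976)–(1.008, 0.375862, -0.174158)  len=0.7718
  (v2,v4,v5) [+--] → (1.008, 0.375862, -0.174158)–(1.008, 0.375862, -0.5976)  len=0.4234
  (v2,v5,v0) [+-+] → (1.008, 0.375862, -0.5976)–(1.008, 0.80622, -0.45414)  len=0.4536
  (v0,v5,v3) [+-+] → (1.008, 0.80622, -0.45414)–(1.008, 1.7459, -0.140883)  len=0.9905
  (v3,v6,v4) [+--] → (1.008, 1.9572, 0)–(1.008, 1.7459, 0.140883)  len=0.2540
  (v5,v8,v3) [--+] → (1.008, 1.89445, -0.0418406)–(1.008, 1.7459, -0.140883)  len=0.1785
  (v3,v8,v6) [+--] → (1.008, 1.89445, -0.0418406)–(1.008, 1.9572, 0)  len=0.0754
  (v12,v15,v13) [-+-] → (1.008, -1.9572, 0)–(1.008, -1.89445, 0.0418406)  len=0.0754
  (v13,v15,v16) [-+-] → (1.008, -1.89445, 0.0418406)–(1.008, -1.7459, 0.140883)  len=0.1785
  (v12,v17,v15) [--+] → (1.008, -1.7459, -0.140883)–(1.008, -1.9572, 0)  len=0.2540
  (v15,v0,v16) [++-] → (1.008, -0.80622, 0.45414)–(1.008, -1.7459, 0.140883)  len=0.9905
  (v16,v0,v1) [-++] → (1.008, -0.80622, 0.45414)–(1.008, -0.375862, 0.5976)  len=0.4536
  (v16,v1,v17) [-+-] → (1.008, -0.375862, 0.5976)–(1.008, -0.375862, 0.174158)  len=0.4234
  (v17,v1,v2) [-++] → (1.008, -0.375862, 0.174158)–(1.008, -0.375862, -0.5976)  len=0.7718
  (v17,v2,v15) [-++] → (1.008, -0.375862, -0.5976)–(1.008, -1.7459, -0.140883)  len=1.4442

Chained into 2 loop(s):
  loop 1: 8 segments, perimeter = 4.5914
  loop 2: 8 segments, perimeter = 4.5914
Total perimeter = 9.183

loops=2 perimeter=9.183


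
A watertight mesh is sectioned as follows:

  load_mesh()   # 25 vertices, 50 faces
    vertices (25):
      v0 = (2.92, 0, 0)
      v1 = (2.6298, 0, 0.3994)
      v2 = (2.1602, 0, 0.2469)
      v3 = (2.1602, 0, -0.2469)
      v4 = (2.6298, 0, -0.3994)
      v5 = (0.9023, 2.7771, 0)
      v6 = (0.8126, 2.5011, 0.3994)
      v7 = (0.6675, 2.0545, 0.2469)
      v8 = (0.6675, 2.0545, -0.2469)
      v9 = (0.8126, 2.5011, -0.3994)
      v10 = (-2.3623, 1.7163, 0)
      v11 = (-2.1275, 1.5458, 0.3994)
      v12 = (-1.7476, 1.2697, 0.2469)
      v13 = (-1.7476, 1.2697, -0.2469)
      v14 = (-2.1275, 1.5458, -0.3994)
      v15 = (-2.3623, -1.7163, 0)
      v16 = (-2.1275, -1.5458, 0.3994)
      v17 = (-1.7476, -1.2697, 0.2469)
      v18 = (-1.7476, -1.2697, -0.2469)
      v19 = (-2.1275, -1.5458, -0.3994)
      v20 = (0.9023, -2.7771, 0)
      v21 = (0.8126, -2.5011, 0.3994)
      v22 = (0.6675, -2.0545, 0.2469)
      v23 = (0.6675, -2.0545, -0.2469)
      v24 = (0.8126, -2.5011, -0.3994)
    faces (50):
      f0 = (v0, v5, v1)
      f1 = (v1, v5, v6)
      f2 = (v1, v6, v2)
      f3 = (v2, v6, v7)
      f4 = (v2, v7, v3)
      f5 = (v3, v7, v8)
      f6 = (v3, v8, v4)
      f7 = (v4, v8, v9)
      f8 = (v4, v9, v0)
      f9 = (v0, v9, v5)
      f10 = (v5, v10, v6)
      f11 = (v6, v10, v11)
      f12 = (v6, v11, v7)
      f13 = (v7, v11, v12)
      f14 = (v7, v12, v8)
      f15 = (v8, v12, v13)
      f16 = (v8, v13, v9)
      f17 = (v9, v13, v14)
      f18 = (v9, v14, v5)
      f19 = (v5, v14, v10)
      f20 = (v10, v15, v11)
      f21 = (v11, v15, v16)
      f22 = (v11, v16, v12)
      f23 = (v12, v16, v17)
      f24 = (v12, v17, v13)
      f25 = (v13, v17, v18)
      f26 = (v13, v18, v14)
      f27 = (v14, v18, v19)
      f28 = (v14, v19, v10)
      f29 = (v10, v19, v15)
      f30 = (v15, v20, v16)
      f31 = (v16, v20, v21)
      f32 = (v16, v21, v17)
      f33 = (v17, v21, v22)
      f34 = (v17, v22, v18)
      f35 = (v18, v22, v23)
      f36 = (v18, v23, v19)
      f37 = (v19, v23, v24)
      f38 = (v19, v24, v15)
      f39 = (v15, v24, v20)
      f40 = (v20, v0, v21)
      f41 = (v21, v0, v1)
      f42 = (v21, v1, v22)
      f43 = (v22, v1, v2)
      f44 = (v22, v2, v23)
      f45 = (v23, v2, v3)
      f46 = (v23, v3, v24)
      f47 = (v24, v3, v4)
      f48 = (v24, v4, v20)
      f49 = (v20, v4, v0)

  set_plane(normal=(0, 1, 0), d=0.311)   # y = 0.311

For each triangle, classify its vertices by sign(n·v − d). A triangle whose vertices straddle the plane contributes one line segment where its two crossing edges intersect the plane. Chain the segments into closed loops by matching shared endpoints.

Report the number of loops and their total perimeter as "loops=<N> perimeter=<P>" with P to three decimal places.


Straddling triangles (20 of 50):
  (v0,v5,v1) [-+-] → (2.69404, 0.311, 0)–(2.43634, 0.311, 0.354672)  len=0.4384
  (v1,v5,v6) [-++] → (2.43634, 0.311, 0.354672)–(2.40384, 0.311, 0.3994)  len=0.0553
  (v1,v6,v2) [-+-] → (2.40384, 0.311, 0.3994)–(1.99263, 0.311, 0.265863)  len=0.4323
  (v2,v6,v7) [-++] → (1.99263, 0.311, 0.265863)–(1.93424, 0.311, 0.2469)  len=0.0614
  (v2,v7,v3) [-+-] → (1.93424, 0.311, 0.2469)–(1.93424, 0.311, -0.172151)  len=0.4191
  (v3,v7,v8) [-++] → (1.93424, 0.311, -0.172151)–(1.93424, 0.311, -0.2469)  len=0.0747
  (v3,v8,v4) [-+-] → (1.93424, 0.311, -0.2469)–(2.33276, 0.311, -0.376315)  len=0.4190
  (v4,v8,v9) [-++] → (2.33276, 0.311, -0.376315)–(2.40384, 0.311, -0.3994)  len=0.0747
  (v4,v9,v0) [-+-] → (2.40384, 0.311, -0.3994)–(2.65795, 0.311, -0.0496635)  len=0.4323
  (v0,v9,v5) [-++] → (2.65795, 0.311, -0.0496635)–(2.69404, 0.311, 0)  len=0.0614
  (v10,v15,v11) [+-+] → (-2.3623, 0.311, 0)–(-2.21638, 0.311, 0.248215)  len=0.2879
  (v11,v15,v16) [+--] → (-2.21638, 0.311, 0.248215)–(-2.1275, 0.311, 0.3994)  len=0.1754
  (v11,v16,v12) [+-+] → (-2.1275, 0.311, 0.3994)–(-1.87696, 0.311, 0.298827)  len=0.2700
  (v12,v16,v17) [+--] → (-1.87696, 0.311, 0.298827)–(-1.7476, 0.311, 0.2469)  len=0.1394
  (v12,v17,v13) [+-+] → (-1.7476, 0.311, 0.2469)–(-1.7476, 0.311, -0.0604756)  len=0.3074
  (v13,v17,v18) [+--] → (-1.7476, 0.311, -0.0604756)–(-1.7476, 0.311, -0.2469)  len=0.1864
  (v13,v18,v14) [+-+] → (-1.7476, 0.311, -0.2469)–(-1.96089, 0.311, -0.332518)  len=0.2298
  (v14,v18,v19) [+--] → (-1.96089, 0.311, -0.332518)–(-2.1275, 0.311, -0.3994)  len=0.1795
  (v14,v19,v10) [+-+] → (-2.1275, 0.311, -0.3994)–(-2.26115, 0.311, -0.17206)  len=0.2637
  (v10,v19,v15) [+--] → (-2.26115, 0.311, -0.17206)–(-2.3623, 0.311, 0)  len=0.1996

Chained into 2 loop(s):
  loop 1: 10 segments, perimeter = 2.4687
  loop 2: 10 segments, perimeter = 2.2391
Total perimeter = 4.708

loops=2 perimeter=4.708


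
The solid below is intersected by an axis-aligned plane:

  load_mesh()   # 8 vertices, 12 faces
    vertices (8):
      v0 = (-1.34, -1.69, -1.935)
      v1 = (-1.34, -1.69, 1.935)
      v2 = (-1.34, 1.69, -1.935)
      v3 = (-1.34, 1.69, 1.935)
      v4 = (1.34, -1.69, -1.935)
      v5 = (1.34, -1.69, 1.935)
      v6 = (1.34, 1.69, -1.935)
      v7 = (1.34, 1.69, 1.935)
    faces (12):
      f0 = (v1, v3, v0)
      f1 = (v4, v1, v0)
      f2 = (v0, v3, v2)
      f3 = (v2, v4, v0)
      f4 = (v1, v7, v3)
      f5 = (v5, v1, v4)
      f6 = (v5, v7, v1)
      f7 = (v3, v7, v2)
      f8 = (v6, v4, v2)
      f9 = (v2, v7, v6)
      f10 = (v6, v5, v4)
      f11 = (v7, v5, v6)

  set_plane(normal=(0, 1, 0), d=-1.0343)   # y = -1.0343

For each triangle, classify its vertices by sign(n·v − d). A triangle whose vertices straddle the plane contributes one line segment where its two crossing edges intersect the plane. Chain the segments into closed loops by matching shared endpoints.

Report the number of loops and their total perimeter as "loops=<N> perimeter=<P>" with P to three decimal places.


loops=1 perimeter=13.100

Straddling triangles (8 of 12):
  (v1,v3,v0) [-+-] → (-1.34, -1.0343, 1.935)–(-1.34, -1.0343, -1.18424)  len=3.1192
  (v0,v3,v2) [-++] → (-1.34, -1.0343, -1.18424)–(-1.34, -1.0343, -1.935)  len=0.7508
  (v2,v4,v0) [+--] → (0.820096, -1.0343, -1.935)–(-1.34, -1.0343, -1.935)  len=2.1601
  (v1,v7,v3) [-++] → (-0.820096, -1.0343, 1.935)–(-1.34, -1.0343, 1.935)  len=0.5199
  (v5,v7,v1) [-+-] → (1.34, -1.0343, 1.935)–(-0.820096, -1.0343, 1.935)  len=2.1601
  (v6,v4,v2) [+-+] → (1.34, -1.0343, -1.935)–(0.820096, -1.0343, -1.935)  len=0.5199
  (v6,v5,v4) [+--] → (1.34, -1.0343, 1.18424)–(1.34, -1.0343, -1.935)  len=3.1192
  (v7,v5,v6) [+-+] → (1.34, -1.0343, 1.935)–(1.34, -1.0343, 1.18424)  len=0.7508

Chained into 1 loop(s):
  loop 1: 8 segments, perimeter = 13.1000
Total perimeter = 13.100


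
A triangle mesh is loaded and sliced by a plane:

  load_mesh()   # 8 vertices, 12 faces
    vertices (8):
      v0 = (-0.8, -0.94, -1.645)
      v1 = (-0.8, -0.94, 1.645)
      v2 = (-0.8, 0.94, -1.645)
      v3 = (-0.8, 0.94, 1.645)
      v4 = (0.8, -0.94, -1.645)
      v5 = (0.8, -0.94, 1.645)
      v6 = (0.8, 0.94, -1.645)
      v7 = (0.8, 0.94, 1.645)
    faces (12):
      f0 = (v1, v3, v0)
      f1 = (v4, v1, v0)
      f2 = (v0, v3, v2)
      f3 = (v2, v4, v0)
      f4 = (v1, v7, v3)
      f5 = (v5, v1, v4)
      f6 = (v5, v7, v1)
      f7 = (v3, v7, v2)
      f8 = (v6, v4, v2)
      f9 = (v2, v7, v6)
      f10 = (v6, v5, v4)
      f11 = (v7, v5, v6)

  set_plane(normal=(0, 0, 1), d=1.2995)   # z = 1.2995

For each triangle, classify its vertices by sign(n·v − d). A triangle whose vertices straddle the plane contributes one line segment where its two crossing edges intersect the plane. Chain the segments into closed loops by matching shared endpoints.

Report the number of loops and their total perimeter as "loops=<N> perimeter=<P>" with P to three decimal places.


Straddling triangles (8 of 12):
  (v1,v3,v0) [++-] → (-0.8, 0.742571, 1.2995)–(-0.8, -0.94, 1.2995)  len=1.6826
  (v4,v1,v0) [-+-] → (-0.631976, -0.94, 1.2995)–(-0.8, -0.94, 1.2995)  len=0.1680
  (v0,v3,v2) [-+-] → (-0.8, 0.742571, 1.2995)–(-0.8, 0.94, 1.2995)  len=0.1974
  (v5,v1,v4) [++-] → (-0.631976, -0.94, 1.2995)–(0.8, -0.94, 1.2995)  len=1.4320
  (v3,v7,v2) [++-] → (0.631976, 0.94, 1.2995)–(-0.8, 0.94, 1.2995)  len=1.4320
  (v2,v7,v6) [-+-] → (0.631976, 0.94, 1.2995)–(0.8, 0.94, 1.2995)  len=0.1680
  (v6,v5,v4) [-+-] → (0.8, -0.742571, 1.2995)–(0.8, -0.94, 1.2995)  len=0.1974
  (v7,v5,v6) [++-] → (0.8, -0.742571, 1.2995)–(0.8, 0.94, 1.2995)  len=1.6826

Chained into 1 loop(s):
  loop 1: 8 segments, perimeter = 6.9600
Total perimeter = 6.960

loops=1 perimeter=6.960


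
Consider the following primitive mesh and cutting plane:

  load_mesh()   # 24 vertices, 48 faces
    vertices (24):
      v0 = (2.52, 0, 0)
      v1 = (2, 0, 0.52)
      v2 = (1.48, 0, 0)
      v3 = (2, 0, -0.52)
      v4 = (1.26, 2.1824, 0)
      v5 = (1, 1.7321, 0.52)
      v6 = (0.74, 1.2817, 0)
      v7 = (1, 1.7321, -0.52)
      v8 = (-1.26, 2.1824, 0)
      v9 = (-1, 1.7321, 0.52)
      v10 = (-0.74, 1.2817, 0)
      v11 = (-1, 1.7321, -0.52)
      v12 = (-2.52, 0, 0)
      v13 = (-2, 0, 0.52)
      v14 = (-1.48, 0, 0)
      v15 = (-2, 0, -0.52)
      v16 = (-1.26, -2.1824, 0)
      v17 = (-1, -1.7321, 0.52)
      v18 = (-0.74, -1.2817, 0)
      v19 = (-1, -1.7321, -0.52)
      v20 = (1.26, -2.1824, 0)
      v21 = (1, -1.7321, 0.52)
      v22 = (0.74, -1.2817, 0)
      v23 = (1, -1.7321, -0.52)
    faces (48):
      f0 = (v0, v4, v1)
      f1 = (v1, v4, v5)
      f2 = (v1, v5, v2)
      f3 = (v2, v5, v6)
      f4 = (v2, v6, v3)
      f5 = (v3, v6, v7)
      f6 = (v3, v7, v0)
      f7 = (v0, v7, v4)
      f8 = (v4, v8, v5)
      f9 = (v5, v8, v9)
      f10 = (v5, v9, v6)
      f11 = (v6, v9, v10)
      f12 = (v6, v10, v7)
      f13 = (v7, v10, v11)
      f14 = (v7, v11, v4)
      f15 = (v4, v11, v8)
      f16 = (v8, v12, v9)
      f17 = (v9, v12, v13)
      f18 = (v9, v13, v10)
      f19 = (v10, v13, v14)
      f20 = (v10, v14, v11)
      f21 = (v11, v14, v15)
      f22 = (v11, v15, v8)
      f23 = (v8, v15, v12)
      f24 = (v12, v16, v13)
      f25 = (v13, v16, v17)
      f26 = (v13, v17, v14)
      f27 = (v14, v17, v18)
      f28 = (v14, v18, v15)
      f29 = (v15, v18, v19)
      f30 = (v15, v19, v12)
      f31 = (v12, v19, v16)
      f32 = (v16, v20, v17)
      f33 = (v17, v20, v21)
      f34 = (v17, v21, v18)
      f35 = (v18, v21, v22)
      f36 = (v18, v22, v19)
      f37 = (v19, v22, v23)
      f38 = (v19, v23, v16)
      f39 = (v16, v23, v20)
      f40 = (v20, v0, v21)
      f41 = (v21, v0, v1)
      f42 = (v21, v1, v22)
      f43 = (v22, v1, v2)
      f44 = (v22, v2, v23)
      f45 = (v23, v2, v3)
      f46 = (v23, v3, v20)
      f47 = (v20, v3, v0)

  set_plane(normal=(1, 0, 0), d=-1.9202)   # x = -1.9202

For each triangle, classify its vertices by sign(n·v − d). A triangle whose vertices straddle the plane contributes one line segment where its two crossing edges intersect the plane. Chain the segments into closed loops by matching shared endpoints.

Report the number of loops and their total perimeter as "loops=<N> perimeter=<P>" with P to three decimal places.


Straddling triangles (14 of 48):
  (v8,v12,v9) [+-+] → (-1.9202, 1.03889, 0)–(-1.9202, 0.683496, 0.205195)  len=0.4104
  (v9,v12,v13) [+--] → (-1.9202, 0.683496, 0.205195)–(-1.9202, 0.138222, 0.52)  len=0.6296
  (v9,v13,v10) [+-+] → (-1.9202, 0.138222, 0.52)–(-1.9202, 0.0811743, 0.487067)  len=0.0659
  (v10,v13,v14) [+-+] → (-1.9202, 0.0811743, 0.487067)–(-1.9202, 0, 0.4402)  len=0.0937
  (v11,v14,v15) [++-] → (-1.9202, 0, -0.4402)–(-1.9202, 0.138222, -0.52)  len=0.1596
  (v11,v15,v8) [+-+] → (-1.9202, 0.138222, -0.52)–(-1.9202, 0.235345, -0.463924)  len=0.1121
  (v8,v15,v12) [+--] → (-1.9202, 0.235345, -0.463924)–(-1.9202, 1.03889, 0)  len=0.9279
  (v12,v16,v13) [-+-] → (-1.9202, -1.03889, 0)–(-1.9202, -0.235345, 0.463924)  len=0.9279
  (v13,v16,v17) [-++] → (-1.9202, -0.235345, 0.463924)–(-1.9202, -0.138222, 0.52)  len=0.1121
  (v13,v17,v14) [-++] → (-1.9202, -0.138222, 0.52)–(-1.9202, 0, 0.4402)  len=0.1596
  (v14,v18,v15) [++-] → (-1.9202, -0.0811743, -0.487067)–(-1.9202, 0, -0.4402)  len=0.0937
  (v15,v18,v19) [-++] → (-1.9202, -0.0811743, -0.487067)–(-1.9202, -0.138222, -0.52)  len=0.0659
  (v15,v19,v12) [-+-] → (-1.9202, -0.138222, -0.52)–(-1.9202, -0.683496, -0.205195)  len=0.6296
  (v12,v19,v16) [-++] → (-1.9202, -0.683496, -0.205195)–(-1.9202, -1.03889, 0)  len=0.4104

Chained into 1 loop(s):
  loop 1: 14 segments, perimeter = 4.7984
Total perimeter = 4.798

loops=1 perimeter=4.798
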